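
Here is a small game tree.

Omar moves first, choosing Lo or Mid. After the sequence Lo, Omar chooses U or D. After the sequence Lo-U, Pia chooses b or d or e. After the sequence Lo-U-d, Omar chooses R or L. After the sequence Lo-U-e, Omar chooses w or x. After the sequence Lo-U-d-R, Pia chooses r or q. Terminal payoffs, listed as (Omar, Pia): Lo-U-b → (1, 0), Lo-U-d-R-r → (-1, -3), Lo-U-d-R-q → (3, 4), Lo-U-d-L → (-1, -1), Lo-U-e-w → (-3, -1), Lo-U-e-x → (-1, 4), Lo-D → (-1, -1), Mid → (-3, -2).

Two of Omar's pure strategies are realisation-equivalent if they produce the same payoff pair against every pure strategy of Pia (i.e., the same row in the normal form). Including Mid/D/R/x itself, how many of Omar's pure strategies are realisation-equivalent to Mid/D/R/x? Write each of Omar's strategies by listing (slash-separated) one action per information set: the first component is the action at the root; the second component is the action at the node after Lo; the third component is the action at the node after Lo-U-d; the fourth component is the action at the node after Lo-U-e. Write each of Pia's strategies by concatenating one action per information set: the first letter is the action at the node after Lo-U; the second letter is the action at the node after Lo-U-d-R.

8

Row for Mid/D/R/x (columns br, bq, dr, dq, er, eq): (-3,-2) (-3,-2) (-3,-2) (-3,-2) (-3,-2) (-3,-2).
Under Mid/D/R/x, Omar's choice at the node after Lo and at the node after Lo-U-d and at the node after Lo-U-e can never be reached regardless of what Pia does, so varying those choices leaves every outcome unchanged.
Holding the reachable choices fixed and varying the unreachable ones freely already gives 2 × 2 × 2 = 8 equivalent strategies.
No other strategy reproduces this row, so those 8 are the full class: Mid/U/R/w, Mid/U/R/x, Mid/U/L/w, Mid/U/L/x, Mid/D/R/w, Mid/D/R/x, Mid/D/L/w, Mid/D/L/x.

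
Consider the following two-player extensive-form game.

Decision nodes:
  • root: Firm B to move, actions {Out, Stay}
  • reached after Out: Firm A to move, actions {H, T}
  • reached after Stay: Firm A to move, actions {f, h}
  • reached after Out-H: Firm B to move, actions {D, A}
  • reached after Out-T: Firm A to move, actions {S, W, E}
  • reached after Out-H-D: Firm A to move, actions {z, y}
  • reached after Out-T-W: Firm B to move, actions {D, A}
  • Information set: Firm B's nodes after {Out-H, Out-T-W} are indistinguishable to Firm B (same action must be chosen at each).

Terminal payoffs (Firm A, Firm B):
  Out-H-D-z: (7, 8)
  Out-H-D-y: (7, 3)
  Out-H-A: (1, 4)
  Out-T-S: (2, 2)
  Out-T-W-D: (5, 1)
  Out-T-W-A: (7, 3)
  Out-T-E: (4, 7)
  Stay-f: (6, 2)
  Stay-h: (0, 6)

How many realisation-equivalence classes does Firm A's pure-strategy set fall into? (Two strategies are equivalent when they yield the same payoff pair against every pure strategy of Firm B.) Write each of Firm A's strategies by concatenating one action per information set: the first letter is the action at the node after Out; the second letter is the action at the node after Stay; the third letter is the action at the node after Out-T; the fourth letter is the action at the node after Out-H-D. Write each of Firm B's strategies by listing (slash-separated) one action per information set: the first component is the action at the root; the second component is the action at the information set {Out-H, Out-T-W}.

10

Firm A has 24 pure strategies: HfSz, HfSy, HfWz, HfWy, HfEz, HfEy, HhSz, HhSy, HhWz, HhWy, HhEz, HhEy, TfSz, TfSy, TfWz, TfWy, TfEz, TfEy, ThSz, ThSy, ThWz, ThWy, ThEz, ThEy. Columns: Out/D, Out/A, Stay/D, Stay/A.
{HfSz, HfWz, HfEz} → row (7,8) (1,4) (6,2) (6,2)
{HfSy, HfWy, HfEy} → row (7,3) (1,4) (6,2) (6,2)
{HhSz, HhWz, HhEz} → row (7,8) (1,4) (0,6) (0,6)
{HhSy, HhWy, HhEy} → row (7,3) (1,4) (0,6) (0,6)
{TfSz, TfSy} → row (2,2) (2,2) (6,2) (6,2)
{TfWz, TfWy} → row (5,1) (7,3) (6,2) (6,2)
{TfEz, TfEy} → row (4,7) (4,7) (6,2) (6,2)
{ThSz, ThSy} → row (2,2) (2,2) (0,6) (0,6)
{ThWz, ThWy} → row (5,1) (7,3) (0,6) (0,6)
{ThEz, ThEy} → row (4,7) (4,7) (0,6) (0,6)
That's 10 distinct rows out of 24 strategies.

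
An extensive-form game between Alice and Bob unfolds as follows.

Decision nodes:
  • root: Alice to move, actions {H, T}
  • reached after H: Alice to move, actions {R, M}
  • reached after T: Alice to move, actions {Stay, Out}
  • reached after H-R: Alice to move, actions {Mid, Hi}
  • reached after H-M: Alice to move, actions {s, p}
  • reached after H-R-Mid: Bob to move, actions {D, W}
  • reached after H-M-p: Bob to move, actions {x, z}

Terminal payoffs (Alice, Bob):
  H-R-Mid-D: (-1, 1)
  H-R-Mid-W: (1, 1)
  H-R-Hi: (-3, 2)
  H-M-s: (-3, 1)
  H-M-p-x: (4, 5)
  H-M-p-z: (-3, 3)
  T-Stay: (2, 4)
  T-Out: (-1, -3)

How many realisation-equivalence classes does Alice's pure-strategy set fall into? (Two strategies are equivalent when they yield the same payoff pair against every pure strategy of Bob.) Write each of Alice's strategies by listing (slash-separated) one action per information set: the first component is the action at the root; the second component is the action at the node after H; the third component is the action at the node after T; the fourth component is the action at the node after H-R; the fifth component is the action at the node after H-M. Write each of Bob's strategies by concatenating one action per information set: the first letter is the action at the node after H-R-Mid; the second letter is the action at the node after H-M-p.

6

Alice has 32 pure strategies: H/R/Stay/Mid/s, H/R/Stay/Mid/p, H/R/Stay/Hi/s, H/R/Stay/Hi/p, H/R/Out/Mid/s, H/R/Out/Mid/p, H/R/Out/Hi/s, H/R/Out/Hi/p, H/M/Stay/Mid/s, H/M/Stay/Mid/p, H/M/Stay/Hi/s, H/M/Stay/Hi/p, H/M/Out/Mid/s, H/M/Out/Mid/p, H/M/Out/Hi/s, H/M/Out/Hi/p, T/R/Stay/Mid/s, T/R/Stay/Mid/p, T/R/Stay/Hi/s, T/R/Stay/Hi/p, T/R/Out/Mid/s, T/R/Out/Mid/p, T/R/Out/Hi/s, T/R/Out/Hi/p, T/M/Stay/Mid/s, T/M/Stay/Mid/p, T/M/Stay/Hi/s, T/M/Stay/Hi/p, T/M/Out/Mid/s, T/M/Out/Mid/p, T/M/Out/Hi/s, T/M/Out/Hi/p. Columns: Dx, Dz, Wx, Wz.
{H/R/Stay/Mid/s, H/R/Stay/Mid/p, H/R/Out/Mid/s, H/R/Out/Mid/p} → row (-1,1) (-1,1) (1,1) (1,1)
{H/R/Stay/Hi/s, H/R/Stay/Hi/p, H/R/Out/Hi/s, H/R/Out/Hi/p} → row (-3,2) (-3,2) (-3,2) (-3,2)
{H/M/Stay/Mid/s, H/M/Stay/Hi/s, H/M/Out/Mid/s, H/M/Out/Hi/s} → row (-3,1) (-3,1) (-3,1) (-3,1)
{H/M/Stay/Mid/p, H/M/Stay/Hi/p, H/M/Out/Mid/p, H/M/Out/Hi/p} → row (4,5) (-3,3) (4,5) (-3,3)
{T/R/Stay/Mid/s, T/R/Stay/Mid/p, T/R/Stay/Hi/s, T/R/Stay/Hi/p, T/M/Stay/Mid/s, T/M/Stay/Mid/p, T/M/Stay/Hi/s, T/M/Stay/Hi/p} → row (2,4) (2,4) (2,4) (2,4)
{T/R/Out/Mid/s, T/R/Out/Mid/p, T/R/Out/Hi/s, T/R/Out/Hi/p, T/M/Out/Mid/s, T/M/Out/Mid/p, T/M/Out/Hi/s, T/M/Out/Hi/p} → row (-1,-3) (-1,-3) (-1,-3) (-1,-3)
That's 6 distinct rows out of 32 strategies.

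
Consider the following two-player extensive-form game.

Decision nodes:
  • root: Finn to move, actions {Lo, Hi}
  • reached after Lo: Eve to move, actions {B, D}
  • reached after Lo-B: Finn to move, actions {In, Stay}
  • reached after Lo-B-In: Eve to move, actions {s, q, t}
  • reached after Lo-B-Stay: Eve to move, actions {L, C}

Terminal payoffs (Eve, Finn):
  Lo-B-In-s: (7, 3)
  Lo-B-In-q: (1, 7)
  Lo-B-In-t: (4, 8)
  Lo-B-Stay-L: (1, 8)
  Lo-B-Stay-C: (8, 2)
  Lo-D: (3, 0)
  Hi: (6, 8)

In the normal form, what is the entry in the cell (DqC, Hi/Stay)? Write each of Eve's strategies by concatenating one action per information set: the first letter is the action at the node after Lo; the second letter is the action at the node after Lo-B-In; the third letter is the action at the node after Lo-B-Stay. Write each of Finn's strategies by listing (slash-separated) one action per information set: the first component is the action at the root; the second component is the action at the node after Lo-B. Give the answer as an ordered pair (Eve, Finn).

(6, 8)

Trace the play path from the root:
  Finn plays Hi
→ terminal payoff (6, 8).
(Eve's choice at the node after Lo is never reached on this path, so it doesn't affect the outcome.)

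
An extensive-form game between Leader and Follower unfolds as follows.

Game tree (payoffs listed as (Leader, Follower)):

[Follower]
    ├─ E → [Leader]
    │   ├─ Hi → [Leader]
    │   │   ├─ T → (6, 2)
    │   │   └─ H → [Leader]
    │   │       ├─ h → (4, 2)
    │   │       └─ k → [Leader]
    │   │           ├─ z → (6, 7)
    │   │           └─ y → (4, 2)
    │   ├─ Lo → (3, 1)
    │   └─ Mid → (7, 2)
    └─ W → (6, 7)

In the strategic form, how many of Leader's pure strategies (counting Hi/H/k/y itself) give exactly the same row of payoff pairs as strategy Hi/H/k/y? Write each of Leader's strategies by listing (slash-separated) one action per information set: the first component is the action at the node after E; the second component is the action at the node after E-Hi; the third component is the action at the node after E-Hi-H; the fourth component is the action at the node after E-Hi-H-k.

Row for Hi/H/k/y (columns E, W): (4,2) (6,7).
Every one of Leader's information sets is on the play path for some reply by Follower when Leader follows Hi/H/k/y.
Even so, Hi/H/h/z, Hi/H/h/y happen to produce the same payoff in every column — so 3 strategies share this row.

3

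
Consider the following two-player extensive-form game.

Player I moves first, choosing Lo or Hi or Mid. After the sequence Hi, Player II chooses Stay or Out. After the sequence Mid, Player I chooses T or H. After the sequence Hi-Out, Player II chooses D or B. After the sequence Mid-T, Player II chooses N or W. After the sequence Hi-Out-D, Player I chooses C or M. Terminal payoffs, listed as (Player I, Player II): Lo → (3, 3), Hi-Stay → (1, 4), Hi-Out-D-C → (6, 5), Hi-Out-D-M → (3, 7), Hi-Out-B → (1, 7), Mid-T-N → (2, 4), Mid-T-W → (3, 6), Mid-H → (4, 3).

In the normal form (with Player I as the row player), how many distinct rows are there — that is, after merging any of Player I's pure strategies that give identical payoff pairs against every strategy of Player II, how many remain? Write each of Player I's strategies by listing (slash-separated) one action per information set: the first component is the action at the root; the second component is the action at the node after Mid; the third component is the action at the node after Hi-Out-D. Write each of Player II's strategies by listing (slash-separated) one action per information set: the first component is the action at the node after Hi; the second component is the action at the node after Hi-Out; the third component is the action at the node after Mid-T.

5

Player I has 12 pure strategies: Lo/T/C, Lo/T/M, Lo/H/C, Lo/H/M, Hi/T/C, Hi/T/M, Hi/H/C, Hi/H/M, Mid/T/C, Mid/T/M, Mid/H/C, Mid/H/M. Columns: Stay/D/N, Stay/D/W, Stay/B/N, Stay/B/W, Out/D/N, Out/D/W, Out/B/N, Out/B/W.
{Lo/T/C, Lo/T/M, Lo/H/C, Lo/H/M} → row (3,3) (3,3) (3,3) (3,3) (3,3) (3,3) (3,3) (3,3)
{Hi/T/C, Hi/H/C} → row (1,4) (1,4) (1,4) (1,4) (6,5) (6,5) (1,7) (1,7)
{Hi/T/M, Hi/H/M} → row (1,4) (1,4) (1,4) (1,4) (3,7) (3,7) (1,7) (1,7)
{Mid/T/C, Mid/T/M} → row (2,4) (3,6) (2,4) (3,6) (2,4) (3,6) (2,4) (3,6)
{Mid/H/C, Mid/H/M} → row (4,3) (4,3) (4,3) (4,3) (4,3) (4,3) (4,3) (4,3)
That's 5 distinct rows out of 12 strategies.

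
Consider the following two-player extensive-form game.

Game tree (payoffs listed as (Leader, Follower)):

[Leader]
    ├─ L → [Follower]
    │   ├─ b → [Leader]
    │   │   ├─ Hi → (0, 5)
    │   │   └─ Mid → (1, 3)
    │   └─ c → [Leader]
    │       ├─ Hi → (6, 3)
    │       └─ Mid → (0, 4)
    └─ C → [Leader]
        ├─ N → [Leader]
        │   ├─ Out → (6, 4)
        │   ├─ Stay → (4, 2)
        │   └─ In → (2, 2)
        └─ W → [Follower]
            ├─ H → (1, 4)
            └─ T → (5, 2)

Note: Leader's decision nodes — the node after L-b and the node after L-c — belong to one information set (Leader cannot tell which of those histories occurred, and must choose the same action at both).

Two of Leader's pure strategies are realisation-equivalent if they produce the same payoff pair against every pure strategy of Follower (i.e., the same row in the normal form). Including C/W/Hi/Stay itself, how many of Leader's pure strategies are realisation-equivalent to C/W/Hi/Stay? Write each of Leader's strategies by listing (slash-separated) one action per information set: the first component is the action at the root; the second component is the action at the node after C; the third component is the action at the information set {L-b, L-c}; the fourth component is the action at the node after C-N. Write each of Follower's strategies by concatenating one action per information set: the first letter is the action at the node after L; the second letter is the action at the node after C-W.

Row for C/W/Hi/Stay (columns bH, bT, cH, cT): (1,4) (5,2) (1,4) (5,2).
Under C/W/Hi/Stay, Leader's choice at the information set {L-b, L-c} and at the node after C-N can never be reached regardless of what Follower does, so varying those choices leaves every outcome unchanged.
Holding the reachable choices fixed and varying the unreachable ones freely already gives 2 × 3 = 6 equivalent strategies.
No other strategy reproduces this row, so those 6 are the full class: C/W/Hi/Out, C/W/Hi/Stay, C/W/Hi/In, C/W/Mid/Out, C/W/Mid/Stay, C/W/Mid/In.

6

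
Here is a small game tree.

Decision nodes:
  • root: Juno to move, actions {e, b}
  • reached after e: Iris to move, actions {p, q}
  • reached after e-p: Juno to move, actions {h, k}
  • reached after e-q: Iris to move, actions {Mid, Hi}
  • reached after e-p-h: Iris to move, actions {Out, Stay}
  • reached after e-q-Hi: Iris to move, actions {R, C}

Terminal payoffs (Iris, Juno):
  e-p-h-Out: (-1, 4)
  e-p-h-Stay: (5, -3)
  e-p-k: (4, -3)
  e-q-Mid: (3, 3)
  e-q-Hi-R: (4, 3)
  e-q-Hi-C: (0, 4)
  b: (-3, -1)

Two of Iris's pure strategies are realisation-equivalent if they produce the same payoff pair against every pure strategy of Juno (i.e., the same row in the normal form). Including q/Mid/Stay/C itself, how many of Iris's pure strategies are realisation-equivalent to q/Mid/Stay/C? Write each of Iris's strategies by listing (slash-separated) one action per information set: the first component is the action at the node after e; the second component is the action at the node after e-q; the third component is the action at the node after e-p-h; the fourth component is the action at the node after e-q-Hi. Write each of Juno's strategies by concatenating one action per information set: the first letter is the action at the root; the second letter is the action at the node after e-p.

Row for q/Mid/Stay/C (columns eh, ek, bh, bk): (3,3) (3,3) (-3,-1) (-3,-1).
Under q/Mid/Stay/C, Iris's choice at the node after e-p-h and at the node after e-q-Hi can never be reached regardless of what Juno does, so varying those choices leaves every outcome unchanged.
Holding the reachable choices fixed and varying the unreachable ones freely already gives 2 × 2 = 4 equivalent strategies.
No other strategy reproduces this row, so those 4 are the full class: q/Mid/Out/R, q/Mid/Out/C, q/Mid/Stay/R, q/Mid/Stay/C.

4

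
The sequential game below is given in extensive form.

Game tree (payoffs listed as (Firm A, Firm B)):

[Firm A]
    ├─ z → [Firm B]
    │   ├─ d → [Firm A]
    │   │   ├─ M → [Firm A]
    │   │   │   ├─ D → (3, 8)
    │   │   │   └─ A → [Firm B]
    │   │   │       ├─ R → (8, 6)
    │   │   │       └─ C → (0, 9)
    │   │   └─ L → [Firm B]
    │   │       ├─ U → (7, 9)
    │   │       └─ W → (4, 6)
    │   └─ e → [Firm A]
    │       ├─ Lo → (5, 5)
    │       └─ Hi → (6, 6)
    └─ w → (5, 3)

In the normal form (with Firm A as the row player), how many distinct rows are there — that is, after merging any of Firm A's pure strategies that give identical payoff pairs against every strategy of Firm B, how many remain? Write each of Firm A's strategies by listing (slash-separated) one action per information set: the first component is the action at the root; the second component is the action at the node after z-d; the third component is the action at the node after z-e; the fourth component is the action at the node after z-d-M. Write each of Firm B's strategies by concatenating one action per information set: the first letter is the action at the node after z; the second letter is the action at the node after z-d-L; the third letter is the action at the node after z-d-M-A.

7

Firm A has 16 pure strategies: z/M/Lo/D, z/M/Lo/A, z/M/Hi/D, z/M/Hi/A, z/L/Lo/D, z/L/Lo/A, z/L/Hi/D, z/L/Hi/A, w/M/Lo/D, w/M/Lo/A, w/M/Hi/D, w/M/Hi/A, w/L/Lo/D, w/L/Lo/A, w/L/Hi/D, w/L/Hi/A. Columns: dUR, dUC, dWR, dWC, eUR, eUC, eWR, eWC.
{z/M/Lo/D} → row (3,8) (3,8) (3,8) (3,8) (5,5) (5,5) (5,5) (5,5)
{z/M/Lo/A} → row (8,6) (0,9) (8,6) (0,9) (5,5) (5,5) (5,5) (5,5)
{z/M/Hi/D} → row (3,8) (3,8) (3,8) (3,8) (6,6) (6,6) (6,6) (6,6)
{z/M/Hi/A} → row (8,6) (0,9) (8,6) (0,9) (6,6) (6,6) (6,6) (6,6)
{z/L/Lo/D, z/L/Lo/A} → row (7,9) (7,9) (4,6) (4,6) (5,5) (5,5) (5,5) (5,5)
{z/L/Hi/D, z/L/Hi/A} → row (7,9) (7,9) (4,6) (4,6) (6,6) (6,6) (6,6) (6,6)
{w/M/Lo/D, w/M/Lo/A, w/M/Hi/D, w/M/Hi/A, w/L/Lo/D, w/L/Lo/A, w/L/Hi/D, w/L/Hi/A} → row (5,3) (5,3) (5,3) (5,3) (5,3) (5,3) (5,3) (5,3)
That's 7 distinct rows out of 16 strategies.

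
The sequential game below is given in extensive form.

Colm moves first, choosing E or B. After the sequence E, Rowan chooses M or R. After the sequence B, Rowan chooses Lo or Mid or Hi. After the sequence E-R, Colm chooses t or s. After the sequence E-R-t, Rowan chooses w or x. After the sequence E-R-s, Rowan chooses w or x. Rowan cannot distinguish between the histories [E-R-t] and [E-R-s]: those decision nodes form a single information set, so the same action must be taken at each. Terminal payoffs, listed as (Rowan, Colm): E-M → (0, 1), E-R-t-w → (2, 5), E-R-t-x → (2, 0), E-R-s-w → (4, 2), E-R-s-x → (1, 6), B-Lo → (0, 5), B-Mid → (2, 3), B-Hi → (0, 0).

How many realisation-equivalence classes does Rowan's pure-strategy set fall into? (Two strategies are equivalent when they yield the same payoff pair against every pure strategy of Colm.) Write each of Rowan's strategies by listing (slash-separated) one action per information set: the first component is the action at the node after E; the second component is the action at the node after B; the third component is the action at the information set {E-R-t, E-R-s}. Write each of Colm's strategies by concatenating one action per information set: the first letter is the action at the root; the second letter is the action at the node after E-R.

9

Rowan has 12 pure strategies: M/Lo/w, M/Lo/x, M/Mid/w, M/Mid/x, M/Hi/w, M/Hi/x, R/Lo/w, R/Lo/x, R/Mid/w, R/Mid/x, R/Hi/w, R/Hi/x. Columns: Et, Es, Bt, Bs.
{M/Lo/w, M/Lo/x} → row (0,1) (0,1) (0,5) (0,5)
{M/Mid/w, M/Mid/x} → row (0,1) (0,1) (2,3) (2,3)
{M/Hi/w, M/Hi/x} → row (0,1) (0,1) (0,0) (0,0)
{R/Lo/w} → row (2,5) (4,2) (0,5) (0,5)
{R/Lo/x} → row (2,0) (1,6) (0,5) (0,5)
{R/Mid/w} → row (2,5) (4,2) (2,3) (2,3)
{R/Mid/x} → row (2,0) (1,6) (2,3) (2,3)
{R/Hi/w} → row (2,5) (4,2) (0,0) (0,0)
{R/Hi/x} → row (2,0) (1,6) (0,0) (0,0)
That's 9 distinct rows out of 12 strategies.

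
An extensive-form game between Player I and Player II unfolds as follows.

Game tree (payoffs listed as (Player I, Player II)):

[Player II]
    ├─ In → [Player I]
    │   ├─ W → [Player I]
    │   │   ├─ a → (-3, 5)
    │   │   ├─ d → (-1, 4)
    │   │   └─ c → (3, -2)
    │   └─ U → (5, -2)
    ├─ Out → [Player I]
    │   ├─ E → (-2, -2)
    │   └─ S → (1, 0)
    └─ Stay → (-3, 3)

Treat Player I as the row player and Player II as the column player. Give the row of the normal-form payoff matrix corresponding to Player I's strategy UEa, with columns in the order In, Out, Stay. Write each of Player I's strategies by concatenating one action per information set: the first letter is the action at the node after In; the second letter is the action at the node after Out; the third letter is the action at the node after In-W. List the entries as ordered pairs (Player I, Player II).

vs In: Player II plays In → Player I plays U at [In] → (5, -2)
vs Out: Player II plays Out → Player I plays E at [Out] → (-2, -2)
vs Stay: Player II plays Stay → (-3, 3)

(5,-2) (-2,-2) (-3,3)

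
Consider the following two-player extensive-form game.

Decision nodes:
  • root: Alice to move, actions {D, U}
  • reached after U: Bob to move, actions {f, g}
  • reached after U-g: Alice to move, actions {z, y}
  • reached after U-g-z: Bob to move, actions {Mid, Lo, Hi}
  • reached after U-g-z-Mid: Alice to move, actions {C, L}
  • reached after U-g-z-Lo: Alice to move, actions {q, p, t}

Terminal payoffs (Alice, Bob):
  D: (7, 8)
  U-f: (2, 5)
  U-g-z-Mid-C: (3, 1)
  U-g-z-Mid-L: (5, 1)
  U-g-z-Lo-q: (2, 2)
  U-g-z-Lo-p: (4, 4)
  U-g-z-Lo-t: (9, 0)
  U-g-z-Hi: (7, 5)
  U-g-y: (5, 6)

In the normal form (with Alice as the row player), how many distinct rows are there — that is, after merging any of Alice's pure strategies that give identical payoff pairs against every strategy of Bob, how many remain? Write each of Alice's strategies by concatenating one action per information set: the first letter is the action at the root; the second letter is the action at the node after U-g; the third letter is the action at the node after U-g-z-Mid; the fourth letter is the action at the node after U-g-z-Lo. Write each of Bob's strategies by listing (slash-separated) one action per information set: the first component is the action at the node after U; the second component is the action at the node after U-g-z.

Alice has 24 pure strategies: DzCq, DzCp, DzCt, DzLq, DzLp, DzLt, DyCq, DyCp, DyCt, DyLq, DyLp, DyLt, UzCq, UzCp, UzCt, UzLq, UzLp, UzLt, UyCq, UyCp, UyCt, UyLq, UyLp, UyLt. Columns: f/Mid, f/Lo, f/Hi, g/Mid, g/Lo, g/Hi.
{DzCq, DzCp, DzCt, DzLq, DzLp, DzLt, DyCq, DyCp, DyCt, DyLq, DyLp, DyLt} → row (7,8) (7,8) (7,8) (7,8) (7,8) (7,8)
{UzCq} → row (2,5) (2,5) (2,5) (3,1) (2,2) (7,5)
{UzCp} → row (2,5) (2,5) (2,5) (3,1) (4,4) (7,5)
{UzCt} → row (2,5) (2,5) (2,5) (3,1) (9,0) (7,5)
{UzLq} → row (2,5) (2,5) (2,5) (5,1) (2,2) (7,5)
{UzLp} → row (2,5) (2,5) (2,5) (5,1) (4,4) (7,5)
{UzLt} → row (2,5) (2,5) (2,5) (5,1) (9,0) (7,5)
{UyCq, UyCp, UyCt, UyLq, UyLp, UyLt} → row (2,5) (2,5) (2,5) (5,6) (5,6) (5,6)
That's 8 distinct rows out of 24 strategies.

8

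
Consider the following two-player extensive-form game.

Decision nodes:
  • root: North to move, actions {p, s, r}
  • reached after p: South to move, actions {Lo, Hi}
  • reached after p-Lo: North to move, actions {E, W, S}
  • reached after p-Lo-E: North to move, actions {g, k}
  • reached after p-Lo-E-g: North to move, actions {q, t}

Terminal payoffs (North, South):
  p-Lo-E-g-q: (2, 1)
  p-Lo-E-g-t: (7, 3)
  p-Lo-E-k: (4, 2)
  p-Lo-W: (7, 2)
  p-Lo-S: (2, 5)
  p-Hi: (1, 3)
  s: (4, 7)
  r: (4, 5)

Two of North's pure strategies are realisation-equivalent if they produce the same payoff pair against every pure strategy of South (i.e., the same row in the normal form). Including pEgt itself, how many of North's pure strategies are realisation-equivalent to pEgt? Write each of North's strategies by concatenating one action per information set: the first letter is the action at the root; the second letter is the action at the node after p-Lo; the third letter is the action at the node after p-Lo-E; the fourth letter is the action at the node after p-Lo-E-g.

1

Row for pEgt (columns Lo, Hi): (7,3) (1,3).
Every one of North's information sets is on the play path for some reply by South when North follows pEgt.
Changing the action at any of them therefore changes at least one column, so only pEgt itself gives this row.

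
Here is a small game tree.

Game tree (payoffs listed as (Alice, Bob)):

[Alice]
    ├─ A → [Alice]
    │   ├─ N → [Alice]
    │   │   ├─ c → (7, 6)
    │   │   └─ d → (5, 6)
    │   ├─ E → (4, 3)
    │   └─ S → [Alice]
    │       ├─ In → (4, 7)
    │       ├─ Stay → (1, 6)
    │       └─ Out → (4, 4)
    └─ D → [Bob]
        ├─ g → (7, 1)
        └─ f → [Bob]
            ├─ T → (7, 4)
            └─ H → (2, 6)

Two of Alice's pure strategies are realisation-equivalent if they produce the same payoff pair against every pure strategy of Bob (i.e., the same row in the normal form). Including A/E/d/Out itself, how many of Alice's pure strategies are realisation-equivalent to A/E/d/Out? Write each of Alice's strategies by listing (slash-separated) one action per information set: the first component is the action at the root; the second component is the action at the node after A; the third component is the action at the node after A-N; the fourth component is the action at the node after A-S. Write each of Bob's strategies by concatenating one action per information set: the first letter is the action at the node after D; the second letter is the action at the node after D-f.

6

Row for A/E/d/Out (columns gT, gH, fT, fH): (4,3) (4,3) (4,3) (4,3).
Under A/E/d/Out, Alice's choice at the node after A-N and at the node after A-S can never be reached regardless of what Bob does, so varying those choices leaves every outcome unchanged.
Holding the reachable choices fixed and varying the unreachable ones freely already gives 2 × 3 = 6 equivalent strategies.
No other strategy reproduces this row, so those 6 are the full class: A/E/c/In, A/E/c/Stay, A/E/c/Out, A/E/d/In, A/E/d/Stay, A/E/d/Out.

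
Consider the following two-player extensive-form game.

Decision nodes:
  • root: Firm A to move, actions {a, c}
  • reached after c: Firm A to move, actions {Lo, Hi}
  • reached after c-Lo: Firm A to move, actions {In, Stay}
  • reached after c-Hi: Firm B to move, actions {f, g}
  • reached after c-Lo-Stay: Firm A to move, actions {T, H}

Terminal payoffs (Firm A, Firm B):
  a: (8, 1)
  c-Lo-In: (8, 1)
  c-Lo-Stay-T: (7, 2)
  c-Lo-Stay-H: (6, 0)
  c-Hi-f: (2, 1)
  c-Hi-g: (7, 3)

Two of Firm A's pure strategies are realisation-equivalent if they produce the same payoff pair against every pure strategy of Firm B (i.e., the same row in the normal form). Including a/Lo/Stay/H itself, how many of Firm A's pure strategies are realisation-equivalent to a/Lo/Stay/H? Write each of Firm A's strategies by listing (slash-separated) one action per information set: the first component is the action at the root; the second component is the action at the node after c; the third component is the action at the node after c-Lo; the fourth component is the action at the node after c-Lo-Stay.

Row for a/Lo/Stay/H (columns f, g): (8,1) (8,1).
Under a/Lo/Stay/H, Firm A's choice at the node after c and at the node after c-Lo and at the node after c-Lo-Stay can never be reached regardless of what Firm B does, so varying those choices leaves every outcome unchanged.
Holding the reachable choices fixed and varying the unreachable ones freely already gives 2 × 2 × 2 = 8 equivalent strategies.
Checking the remaining rows, c/Lo/In/T, c/Lo/In/H also happen to give the same payoffs in every column, bringing the total to 10: a/Lo/In/T, a/Lo/In/H, a/Lo/Stay/T, a/Lo/Stay/H, a/Hi/In/T, a/Hi/In/H, a/Hi/Stay/T, a/Hi/Stay/H, c/Lo/In/T, c/Lo/In/H.

10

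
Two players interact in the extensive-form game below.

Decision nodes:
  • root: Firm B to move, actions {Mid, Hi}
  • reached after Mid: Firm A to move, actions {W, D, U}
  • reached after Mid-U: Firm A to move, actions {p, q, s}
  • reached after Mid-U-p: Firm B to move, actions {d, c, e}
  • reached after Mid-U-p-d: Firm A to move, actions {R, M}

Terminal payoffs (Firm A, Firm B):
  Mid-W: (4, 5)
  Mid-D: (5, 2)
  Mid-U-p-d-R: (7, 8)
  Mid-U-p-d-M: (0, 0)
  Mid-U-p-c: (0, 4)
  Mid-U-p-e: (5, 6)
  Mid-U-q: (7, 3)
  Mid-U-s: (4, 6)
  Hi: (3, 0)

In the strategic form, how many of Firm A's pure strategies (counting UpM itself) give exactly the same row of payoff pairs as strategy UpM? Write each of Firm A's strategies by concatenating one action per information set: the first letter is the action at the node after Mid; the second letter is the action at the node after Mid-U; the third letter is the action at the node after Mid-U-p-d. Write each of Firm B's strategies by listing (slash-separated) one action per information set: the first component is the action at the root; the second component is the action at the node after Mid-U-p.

1

Row for UpM (columns Mid/d, Mid/c, Mid/e, Hi/d, Hi/c, Hi/e): (0,0) (0,4) (5,6) (3,0) (3,0) (3,0).
Every one of Firm A's information sets is on the play path for some reply by Firm B when Firm A follows UpM.
Changing the action at any of them therefore changes at least one column, so only UpM itself gives this row.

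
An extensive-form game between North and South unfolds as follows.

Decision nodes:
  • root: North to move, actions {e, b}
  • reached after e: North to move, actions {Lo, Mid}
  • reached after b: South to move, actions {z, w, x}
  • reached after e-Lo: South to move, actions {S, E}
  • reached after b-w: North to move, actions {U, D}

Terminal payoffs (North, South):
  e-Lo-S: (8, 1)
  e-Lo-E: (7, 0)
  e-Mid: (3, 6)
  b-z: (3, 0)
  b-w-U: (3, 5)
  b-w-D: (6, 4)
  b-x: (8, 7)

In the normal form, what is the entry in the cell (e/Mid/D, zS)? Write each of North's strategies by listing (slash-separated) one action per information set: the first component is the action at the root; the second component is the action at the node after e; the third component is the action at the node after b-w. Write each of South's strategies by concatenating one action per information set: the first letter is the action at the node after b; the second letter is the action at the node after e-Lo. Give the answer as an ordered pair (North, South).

(3, 6)

Trace the play path from the root:
  North plays e
  North plays Mid at [e]
→ terminal payoff (3, 6).
(North's choice at the node after b-w is never reached on this path, so it doesn't affect the outcome.)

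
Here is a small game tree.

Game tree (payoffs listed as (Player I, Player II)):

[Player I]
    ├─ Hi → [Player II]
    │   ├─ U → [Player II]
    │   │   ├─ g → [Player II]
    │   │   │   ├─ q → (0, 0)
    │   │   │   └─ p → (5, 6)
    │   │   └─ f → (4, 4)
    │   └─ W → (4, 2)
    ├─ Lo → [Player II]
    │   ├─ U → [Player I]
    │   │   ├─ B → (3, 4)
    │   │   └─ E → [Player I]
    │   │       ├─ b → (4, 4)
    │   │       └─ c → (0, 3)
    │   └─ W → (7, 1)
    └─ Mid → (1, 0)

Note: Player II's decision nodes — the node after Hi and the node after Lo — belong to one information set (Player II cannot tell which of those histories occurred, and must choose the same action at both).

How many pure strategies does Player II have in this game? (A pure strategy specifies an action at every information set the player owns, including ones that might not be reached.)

8

Player II owns the information set {Hi, Lo} with actions {U, W} — two choices.
Player II owns the node after Hi-U with actions {g, f} — two choices.
Player II owns the node after Hi-U-g with actions {q, p} — two choices.
A pure strategy fixes one action at each information set independently, so the count is the product 2 × 2 × 2 = 8.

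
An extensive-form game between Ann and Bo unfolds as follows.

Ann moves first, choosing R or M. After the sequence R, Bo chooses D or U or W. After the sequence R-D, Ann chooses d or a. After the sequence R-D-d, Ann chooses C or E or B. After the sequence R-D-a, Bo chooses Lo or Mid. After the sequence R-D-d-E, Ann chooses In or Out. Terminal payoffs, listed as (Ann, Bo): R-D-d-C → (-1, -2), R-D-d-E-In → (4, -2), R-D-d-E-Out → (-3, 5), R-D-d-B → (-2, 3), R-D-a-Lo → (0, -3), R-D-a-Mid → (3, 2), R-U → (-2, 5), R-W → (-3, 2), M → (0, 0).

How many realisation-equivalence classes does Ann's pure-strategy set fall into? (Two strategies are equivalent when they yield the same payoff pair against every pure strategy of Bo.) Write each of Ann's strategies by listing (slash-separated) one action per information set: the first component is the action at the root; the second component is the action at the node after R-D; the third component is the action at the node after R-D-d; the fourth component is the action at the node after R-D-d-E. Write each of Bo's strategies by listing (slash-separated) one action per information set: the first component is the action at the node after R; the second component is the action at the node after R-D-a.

Ann has 24 pure strategies: R/d/C/In, R/d/C/Out, R/d/E/In, R/d/E/Out, R/d/B/In, R/d/B/Out, R/a/C/In, R/a/C/Out, R/a/E/In, R/a/E/Out, R/a/B/In, R/a/B/Out, M/d/C/In, M/d/C/Out, M/d/E/In, M/d/E/Out, M/d/B/In, M/d/B/Out, M/a/C/In, M/a/C/Out, M/a/E/In, M/a/E/Out, M/a/B/In, M/a/B/Out. Columns: D/Lo, D/Mid, U/Lo, U/Mid, W/Lo, W/Mid.
{R/d/C/In, R/d/C/Out} → row (-1,-2) (-1,-2) (-2,5) (-2,5) (-3,2) (-3,2)
{R/d/E/In} → row (4,-2) (4,-2) (-2,5) (-2,5) (-3,2) (-3,2)
{R/d/E/Out} → row (-3,5) (-3,5) (-2,5) (-2,5) (-3,2) (-3,2)
{R/d/B/In, R/d/B/Out} → row (-2,3) (-2,3) (-2,5) (-2,5) (-3,2) (-3,2)
{R/a/C/In, R/a/C/Out, R/a/E/In, R/a/E/Out, R/a/B/In, R/a/B/Out} → row (0,-3) (3,2) (-2,5) (-2,5) (-3,2) (-3,2)
{M/d/C/In, M/d/C/Out, M/d/E/In, M/d/E/Out, M/d/B/In, M/d/B/Out, M/a/C/In, M/a/C/Out, M/a/E/In, M/a/E/Out, M/a/B/In, M/a/B/Out} → row (0,0) (0,0) (0,0) (0,0) (0,0) (0,0)
That's 6 distinct rows out of 24 strategies.

6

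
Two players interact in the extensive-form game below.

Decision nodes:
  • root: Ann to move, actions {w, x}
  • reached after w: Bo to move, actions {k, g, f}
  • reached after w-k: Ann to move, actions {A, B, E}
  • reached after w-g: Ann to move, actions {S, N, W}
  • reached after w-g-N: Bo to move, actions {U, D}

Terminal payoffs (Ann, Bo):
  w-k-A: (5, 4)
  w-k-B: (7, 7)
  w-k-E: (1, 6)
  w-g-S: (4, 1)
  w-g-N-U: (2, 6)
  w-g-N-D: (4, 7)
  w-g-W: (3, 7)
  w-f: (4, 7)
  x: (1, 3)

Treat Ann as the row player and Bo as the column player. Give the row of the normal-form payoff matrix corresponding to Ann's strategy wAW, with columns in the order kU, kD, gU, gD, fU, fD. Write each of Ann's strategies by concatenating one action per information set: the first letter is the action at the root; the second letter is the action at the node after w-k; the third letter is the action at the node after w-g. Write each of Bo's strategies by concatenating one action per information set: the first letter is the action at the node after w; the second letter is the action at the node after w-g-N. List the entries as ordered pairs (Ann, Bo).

(5,4) (5,4) (3,7) (3,7) (4,7) (4,7)

vs kU: Ann plays w → Bo plays k at [w] → Ann plays A at [w-k] → (5, 4)
vs kD: Ann plays w → Bo plays k at [w] → Ann plays A at [w-k] → (5, 4)
vs gU: Ann plays w → Bo plays g at [w] → Ann plays W at [w-g] → (3, 7)
vs gD: Ann plays w → Bo plays g at [w] → Ann plays W at [w-g] → (3, 7)
vs fU: Ann plays w → Bo plays f at [w] → (4, 7)
vs fD: Ann plays w → Bo plays f at [w] → (4, 7)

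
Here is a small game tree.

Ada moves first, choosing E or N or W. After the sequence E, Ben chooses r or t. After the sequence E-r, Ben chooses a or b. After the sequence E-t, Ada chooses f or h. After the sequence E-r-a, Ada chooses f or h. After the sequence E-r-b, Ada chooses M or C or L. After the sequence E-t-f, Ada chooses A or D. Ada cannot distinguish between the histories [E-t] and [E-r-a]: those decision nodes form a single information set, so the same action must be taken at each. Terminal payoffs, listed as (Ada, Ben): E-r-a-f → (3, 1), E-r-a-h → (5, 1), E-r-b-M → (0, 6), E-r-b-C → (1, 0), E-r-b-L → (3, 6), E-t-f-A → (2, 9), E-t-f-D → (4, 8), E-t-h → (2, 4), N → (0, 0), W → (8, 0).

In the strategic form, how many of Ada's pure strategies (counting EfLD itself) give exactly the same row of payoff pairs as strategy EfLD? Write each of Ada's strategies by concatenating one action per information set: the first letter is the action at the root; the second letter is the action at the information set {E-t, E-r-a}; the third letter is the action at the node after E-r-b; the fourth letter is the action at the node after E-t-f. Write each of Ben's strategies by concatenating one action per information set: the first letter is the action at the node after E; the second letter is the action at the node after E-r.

1

Row for EfLD (columns ra, rb, ta, tb): (3,1) (3,6) (4,8) (4,8).
Every one of Ada's information sets is on the play path for some reply by Ben when Ada follows EfLD.
Changing the action at any of them therefore changes at least one column, so only EfLD itself gives this row.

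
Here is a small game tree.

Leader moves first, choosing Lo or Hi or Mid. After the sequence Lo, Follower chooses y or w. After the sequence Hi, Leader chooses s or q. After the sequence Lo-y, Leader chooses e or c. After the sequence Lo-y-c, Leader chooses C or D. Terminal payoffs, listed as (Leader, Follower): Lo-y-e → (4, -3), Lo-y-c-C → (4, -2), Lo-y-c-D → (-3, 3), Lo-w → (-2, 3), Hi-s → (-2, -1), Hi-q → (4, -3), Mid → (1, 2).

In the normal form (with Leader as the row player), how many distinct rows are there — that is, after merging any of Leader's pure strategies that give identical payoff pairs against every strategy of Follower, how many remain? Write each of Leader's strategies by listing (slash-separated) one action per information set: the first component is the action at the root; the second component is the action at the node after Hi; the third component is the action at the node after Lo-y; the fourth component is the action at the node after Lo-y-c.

6

Leader has 24 pure strategies: Lo/s/e/C, Lo/s/e/D, Lo/s/c/C, Lo/s/c/D, Lo/q/e/C, Lo/q/e/D, Lo/q/c/C, Lo/q/c/D, Hi/s/e/C, Hi/s/e/D, Hi/s/c/C, Hi/s/c/D, Hi/q/e/C, Hi/q/e/D, Hi/q/c/C, Hi/q/c/D, Mid/s/e/C, Mid/s/e/D, Mid/s/c/C, Mid/s/c/D, Mid/q/e/C, Mid/q/e/D, Mid/q/c/C, Mid/q/c/D. Columns: y, w.
{Lo/s/e/C, Lo/s/e/D, Lo/q/e/C, Lo/q/e/D} → row (4,-3) (-2,3)
{Lo/s/c/C, Lo/q/c/C} → row (4,-2) (-2,3)
{Lo/s/c/D, Lo/q/c/D} → row (-3,3) (-2,3)
{Hi/s/e/C, Hi/s/e/D, Hi/s/c/C, Hi/s/c/D} → row (-2,-1) (-2,-1)
{Hi/q/e/C, Hi/q/e/D, Hi/q/c/C, Hi/q/c/D} → row (4,-3) (4,-3)
{Mid/s/e/C, Mid/s/e/D, Mid/s/c/C, Mid/s/c/D, Mid/q/e/C, Mid/q/e/D, Mid/q/c/C, Mid/q/c/D} → row (1,2) (1,2)
That's 6 distinct rows out of 24 strategies.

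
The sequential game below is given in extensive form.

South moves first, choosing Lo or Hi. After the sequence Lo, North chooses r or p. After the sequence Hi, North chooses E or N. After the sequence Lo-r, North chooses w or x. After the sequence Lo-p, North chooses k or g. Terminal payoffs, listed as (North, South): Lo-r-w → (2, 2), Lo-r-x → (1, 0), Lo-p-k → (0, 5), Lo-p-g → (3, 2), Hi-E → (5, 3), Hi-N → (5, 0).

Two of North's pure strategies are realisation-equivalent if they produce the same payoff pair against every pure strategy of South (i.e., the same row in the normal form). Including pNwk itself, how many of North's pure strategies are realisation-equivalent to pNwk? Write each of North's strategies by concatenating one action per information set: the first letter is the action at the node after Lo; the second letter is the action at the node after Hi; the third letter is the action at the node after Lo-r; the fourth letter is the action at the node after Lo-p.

Row for pNwk (columns Lo, Hi): (0,5) (5,0).
Under pNwk, North's choice at the node after Lo-r can never be reached regardless of what South does, so varying those choices leaves every outcome unchanged.
Holding the reachable choices fixed and varying the unreachable one freely already gives 2 equivalent strategies.
No other strategy reproduces this row, so those 2 are the full class: pNwk, pNxk.

2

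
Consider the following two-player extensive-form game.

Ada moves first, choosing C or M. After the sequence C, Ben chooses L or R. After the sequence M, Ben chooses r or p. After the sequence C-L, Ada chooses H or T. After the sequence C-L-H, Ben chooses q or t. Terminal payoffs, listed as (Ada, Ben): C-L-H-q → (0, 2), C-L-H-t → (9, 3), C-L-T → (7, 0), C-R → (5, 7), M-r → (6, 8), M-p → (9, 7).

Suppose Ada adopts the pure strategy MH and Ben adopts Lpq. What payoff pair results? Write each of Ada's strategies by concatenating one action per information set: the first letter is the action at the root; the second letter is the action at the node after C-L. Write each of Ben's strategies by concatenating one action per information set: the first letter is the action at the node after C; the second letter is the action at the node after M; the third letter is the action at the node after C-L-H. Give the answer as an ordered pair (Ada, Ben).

(9, 7)

Trace the play path from the root:
  Ada plays M
  Ben plays p at [M]
→ terminal payoff (9, 7).
(Ada's choice at the node after C-L is never reached on this path, so it doesn't affect the outcome.)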